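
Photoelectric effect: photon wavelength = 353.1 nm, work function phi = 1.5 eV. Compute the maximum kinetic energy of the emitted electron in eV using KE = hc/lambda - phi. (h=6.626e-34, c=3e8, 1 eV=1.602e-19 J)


E_photon = hc / lambda
= (6.626e-34)(3e8) / (353.1e-9)
= 5.6296e-19 J
= 3.5141 eV
KE = E_photon - phi
= 3.5141 - 1.5
= 2.0141 eV

2.0141


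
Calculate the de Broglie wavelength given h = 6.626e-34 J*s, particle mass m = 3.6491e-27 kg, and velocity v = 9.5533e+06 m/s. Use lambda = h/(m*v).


lambda = h / (m * v)
= 6.626e-34 / (3.6491e-27 * 9.5533e+06)
= 6.626e-34 / 3.4861e-20
= 1.9007e-14 m

1.9007e-14


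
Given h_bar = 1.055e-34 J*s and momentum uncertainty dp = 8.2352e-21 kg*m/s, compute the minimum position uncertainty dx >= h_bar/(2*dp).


dx = h_bar / (2 * dp)
= 1.055e-34 / (2 * 8.2352e-21)
= 1.055e-34 / 1.6470e-20
= 6.4054e-15 m

6.4054e-15


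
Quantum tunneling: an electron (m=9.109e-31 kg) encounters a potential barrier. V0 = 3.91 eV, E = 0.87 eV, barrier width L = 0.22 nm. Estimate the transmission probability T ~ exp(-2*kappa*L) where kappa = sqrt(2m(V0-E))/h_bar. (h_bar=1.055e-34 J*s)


V0 - E = 3.04 eV = 4.8701e-19 J
kappa = sqrt(2 * m * (V0-E)) / h_bar
= sqrt(2 * 9.109e-31 * 4.8701e-19) / 1.055e-34
= 8.9282e+09 /m
2*kappa*L = 2 * 8.9282e+09 * 0.22e-9
= 3.9284
T = exp(-3.9284) = 1.967461e-02

1.967461e-02


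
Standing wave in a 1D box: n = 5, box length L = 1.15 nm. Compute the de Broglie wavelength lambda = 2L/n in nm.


lambda = 2L / n
= 2 * 1.15 / 5
= 2.3 / 5
= 0.46 nm

0.46


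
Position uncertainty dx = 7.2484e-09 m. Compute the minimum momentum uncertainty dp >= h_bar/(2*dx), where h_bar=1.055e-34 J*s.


dp = h_bar / (2 * dx)
= 1.055e-34 / (2 * 7.2484e-09)
= 1.055e-34 / 1.4497e-08
= 7.2775e-27 kg*m/s

7.2775e-27


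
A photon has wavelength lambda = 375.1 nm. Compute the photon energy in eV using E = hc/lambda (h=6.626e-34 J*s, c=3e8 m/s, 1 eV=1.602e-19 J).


E = hc / lambda
= (6.626e-34)(3e8) / (375.1e-9)
= 1.9878e-25 / 3.7510e-07
= 5.2994e-19 J
Converting to eV: 5.2994e-19 / 1.602e-19
= 3.308 eV

3.308


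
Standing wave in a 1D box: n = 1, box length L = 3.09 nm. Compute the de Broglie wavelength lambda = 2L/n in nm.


lambda = 2L / n
= 2 * 3.09 / 1
= 6.18 / 1
= 6.18 nm

6.18


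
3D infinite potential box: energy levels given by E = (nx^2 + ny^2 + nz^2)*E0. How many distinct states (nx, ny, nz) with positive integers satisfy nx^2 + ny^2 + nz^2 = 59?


Enumerate all (nx, ny, nz) with nx^2 + ny^2 + nz^2 = 59:
(1,3,7)
(1,7,3)
(3,1,7)
(3,5,5)
(3,7,1)
(5,3,5)
(5,5,3)
(7,1,3)
(7,3,1)
Total degeneracy = 9

9


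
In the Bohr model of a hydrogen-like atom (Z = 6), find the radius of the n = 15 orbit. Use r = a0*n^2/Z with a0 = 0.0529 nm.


r = a0 * n^2 / Z
= 0.0529 * 15^2 / 6
= 0.0529 * 225 / 6
= 1.9837 nm

1.9837


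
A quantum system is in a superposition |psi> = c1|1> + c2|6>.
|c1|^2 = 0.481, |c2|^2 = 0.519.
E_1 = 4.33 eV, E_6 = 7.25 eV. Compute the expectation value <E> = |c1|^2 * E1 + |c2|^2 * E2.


<E> = |c1|^2 * E1 + |c2|^2 * E2
= 0.481 * 4.33 + 0.519 * 7.25
= 2.0827 + 3.7628
= 5.8455 eV

5.8455


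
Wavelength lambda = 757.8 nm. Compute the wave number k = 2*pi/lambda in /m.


k = 2 * pi / lambda
= 6.2832 / (757.8e-9)
= 6.2832 / 7.5780e-07
= 8.2914e+06 /m

8.2914e+06


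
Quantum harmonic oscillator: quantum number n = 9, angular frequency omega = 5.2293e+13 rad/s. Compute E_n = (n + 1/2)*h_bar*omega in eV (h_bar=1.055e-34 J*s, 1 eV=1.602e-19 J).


E = (n + 1/2) * h_bar * omega
= (9 + 0.5) * 1.055e-34 * 5.2293e+13
= 9.5 * 5.5169e-21
= 5.2411e-20 J
= 0.3272 eV

0.3272


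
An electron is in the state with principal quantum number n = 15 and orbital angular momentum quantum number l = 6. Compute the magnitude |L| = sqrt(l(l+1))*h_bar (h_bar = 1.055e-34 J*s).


L = sqrt(l*(l+1)) * h_bar
= sqrt(6 * 7) * 1.055e-34
= sqrt(42) * 1.055e-34
= 6.4807 * 1.055e-34
= 6.8372e-34 J*s

6.8372e-34


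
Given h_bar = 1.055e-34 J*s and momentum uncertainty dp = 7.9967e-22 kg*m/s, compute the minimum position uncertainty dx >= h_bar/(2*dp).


dx = h_bar / (2 * dp)
= 1.055e-34 / (2 * 7.9967e-22)
= 1.055e-34 / 1.5993e-21
= 6.5965e-14 m

6.5965e-14


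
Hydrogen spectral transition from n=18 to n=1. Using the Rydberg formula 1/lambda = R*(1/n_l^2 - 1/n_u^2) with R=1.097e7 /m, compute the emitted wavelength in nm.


1/lambda = R * (1/n_l^2 - 1/n_u^2)
= 1.097e7 * (1/1^2 - 1/18^2)
= 1.097e7 * (1.0 - 0.003086)
= 1.097e7 * 0.996914
= 1.0936e+07 /m
lambda = 1 / 1.0936e+07 = 91.4399 nm

91.4399


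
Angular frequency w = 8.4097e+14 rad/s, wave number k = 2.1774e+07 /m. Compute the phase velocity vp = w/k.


vp = w / k
= 8.4097e+14 / 2.1774e+07
= 3.8623e+07 m/s

3.8623e+07


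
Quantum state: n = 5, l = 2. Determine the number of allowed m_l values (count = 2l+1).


m_l ranges from -l to +l in integer steps
So m_l goes from -2 to +2
Count = 2l + 1 = 2*2 + 1
= 5

5


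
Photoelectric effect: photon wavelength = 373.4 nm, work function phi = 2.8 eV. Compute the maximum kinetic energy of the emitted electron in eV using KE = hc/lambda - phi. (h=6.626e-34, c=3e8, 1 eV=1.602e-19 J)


E_photon = hc / lambda
= (6.626e-34)(3e8) / (373.4e-9)
= 5.3235e-19 J
= 3.323 eV
KE = E_photon - phi
= 3.323 - 2.8
= 0.523 eV

0.523


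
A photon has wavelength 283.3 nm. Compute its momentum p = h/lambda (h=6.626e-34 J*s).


p = h / lambda
= 6.626e-34 / (283.3e-9)
= 6.626e-34 / 2.8330e-07
= 2.3389e-27 kg*m/s

2.3389e-27


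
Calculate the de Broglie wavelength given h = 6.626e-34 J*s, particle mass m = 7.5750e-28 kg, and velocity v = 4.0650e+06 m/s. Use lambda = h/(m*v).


lambda = h / (m * v)
= 6.626e-34 / (7.5750e-28 * 4.0650e+06)
= 6.626e-34 / 3.0792e-21
= 2.1518e-13 m

2.1518e-13


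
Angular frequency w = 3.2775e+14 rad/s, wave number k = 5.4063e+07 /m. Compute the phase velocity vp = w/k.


vp = w / k
= 3.2775e+14 / 5.4063e+07
= 6.0624e+06 m/s

6.0624e+06


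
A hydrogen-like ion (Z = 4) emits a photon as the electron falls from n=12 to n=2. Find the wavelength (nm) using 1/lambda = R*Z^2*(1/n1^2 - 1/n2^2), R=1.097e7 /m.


1/lambda = R * Z^2 * (1/n1^2 - 1/n2^2)
= 1.097e7 * 4^2 * (1/2^2 - 1/12^2)
= 1.097e7 * 16 * (0.25 - 0.006944)
= 4.2661e+07 /m
lambda = 1 / 4.2661e+07
= 23.4406 nm

23.4406


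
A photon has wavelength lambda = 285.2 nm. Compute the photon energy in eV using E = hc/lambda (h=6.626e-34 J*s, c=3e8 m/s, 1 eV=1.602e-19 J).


E = hc / lambda
= (6.626e-34)(3e8) / (285.2e-9)
= 1.9878e-25 / 2.8520e-07
= 6.9698e-19 J
Converting to eV: 6.9698e-19 / 1.602e-19
= 4.3507 eV

4.3507


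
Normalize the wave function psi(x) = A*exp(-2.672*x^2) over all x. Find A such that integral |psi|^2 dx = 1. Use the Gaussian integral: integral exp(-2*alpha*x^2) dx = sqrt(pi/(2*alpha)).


integral |psi|^2 dx = A^2 * sqrt(pi/(2*alpha)) = 1
A^2 = sqrt(2*alpha/pi)
= sqrt(2 * 2.672 / pi)
= 1.304242
A = sqrt(1.304242)
= 1.142

1.142


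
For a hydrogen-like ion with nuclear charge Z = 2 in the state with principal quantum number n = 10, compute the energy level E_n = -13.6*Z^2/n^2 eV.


E_n = -13.6 * Z^2 / n^2
= -13.6 * 2^2 / 10^2
= -13.6 * 4 / 100
= -0.544 eV

-0.544


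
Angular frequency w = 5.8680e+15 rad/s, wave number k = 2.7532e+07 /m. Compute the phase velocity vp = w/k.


vp = w / k
= 5.8680e+15 / 2.7532e+07
= 2.1313e+08 m/s

2.1313e+08


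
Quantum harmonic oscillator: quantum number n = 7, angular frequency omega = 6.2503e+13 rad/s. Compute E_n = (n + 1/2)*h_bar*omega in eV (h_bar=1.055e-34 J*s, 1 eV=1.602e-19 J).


E = (n + 1/2) * h_bar * omega
= (7 + 0.5) * 1.055e-34 * 6.2503e+13
= 7.5 * 6.5941e-21
= 4.9455e-20 J
= 0.3087 eV

0.3087


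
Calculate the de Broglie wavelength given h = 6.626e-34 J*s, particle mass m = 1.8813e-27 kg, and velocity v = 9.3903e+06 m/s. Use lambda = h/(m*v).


lambda = h / (m * v)
= 6.626e-34 / (1.8813e-27 * 9.3903e+06)
= 6.626e-34 / 1.7666e-20
= 3.7507e-14 m

3.7507e-14


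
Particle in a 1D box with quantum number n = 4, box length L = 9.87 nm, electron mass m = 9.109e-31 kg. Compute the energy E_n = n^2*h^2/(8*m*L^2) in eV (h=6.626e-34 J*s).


E = n^2 * h^2 / (8 * m * L^2)
= 4^2 * (6.626e-34)^2 / (8 * 9.109e-31 * (9.87e-9)^2)
= 16 * 4.3904e-67 / (8 * 9.109e-31 * 9.7417e-17)
= 9.8953e-21 J
= 0.0618 eV

0.0618


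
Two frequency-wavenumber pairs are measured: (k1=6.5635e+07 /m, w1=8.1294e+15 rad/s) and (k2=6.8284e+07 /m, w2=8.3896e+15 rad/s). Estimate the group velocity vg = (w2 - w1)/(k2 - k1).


vg = (w2 - w1) / (k2 - k1)
= (8.3896e+15 - 8.1294e+15) / (6.8284e+07 - 6.5635e+07)
= 2.6020e+14 / 2.6490e+06
= 9.8226e+07 m/s

9.8226e+07


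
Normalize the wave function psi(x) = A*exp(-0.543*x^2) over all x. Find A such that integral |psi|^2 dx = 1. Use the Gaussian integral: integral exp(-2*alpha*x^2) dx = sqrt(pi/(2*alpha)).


integral |psi|^2 dx = A^2 * sqrt(pi/(2*alpha)) = 1
A^2 = sqrt(2*alpha/pi)
= sqrt(2 * 0.543 / pi)
= 0.587949
A = sqrt(0.587949)
= 0.7668

0.7668


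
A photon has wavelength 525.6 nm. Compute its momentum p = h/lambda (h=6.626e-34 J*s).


p = h / lambda
= 6.626e-34 / (525.6e-9)
= 6.626e-34 / 5.2560e-07
= 1.2607e-27 kg*m/s

1.2607e-27


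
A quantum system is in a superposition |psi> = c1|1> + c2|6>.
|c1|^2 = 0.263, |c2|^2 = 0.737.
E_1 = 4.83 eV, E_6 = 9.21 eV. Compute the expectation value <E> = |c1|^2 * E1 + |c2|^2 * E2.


<E> = |c1|^2 * E1 + |c2|^2 * E2
= 0.263 * 4.83 + 0.737 * 9.21
= 1.2703 + 6.7878
= 8.0581 eV

8.0581


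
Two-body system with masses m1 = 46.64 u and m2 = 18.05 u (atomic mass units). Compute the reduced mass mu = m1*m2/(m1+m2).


mu = m1 * m2 / (m1 + m2)
= 46.64 * 18.05 / (46.64 + 18.05)
= 841.852 / 64.69
= 13.0136 u

13.0136


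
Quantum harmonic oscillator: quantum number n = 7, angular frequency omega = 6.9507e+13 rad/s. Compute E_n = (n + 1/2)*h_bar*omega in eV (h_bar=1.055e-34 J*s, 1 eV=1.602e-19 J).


E = (n + 1/2) * h_bar * omega
= (7 + 0.5) * 1.055e-34 * 6.9507e+13
= 7.5 * 7.3330e-21
= 5.4997e-20 J
= 0.3433 eV

0.3433


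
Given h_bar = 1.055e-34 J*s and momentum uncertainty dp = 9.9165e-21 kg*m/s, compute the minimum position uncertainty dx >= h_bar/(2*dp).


dx = h_bar / (2 * dp)
= 1.055e-34 / (2 * 9.9165e-21)
= 1.055e-34 / 1.9833e-20
= 5.3194e-15 m

5.3194e-15


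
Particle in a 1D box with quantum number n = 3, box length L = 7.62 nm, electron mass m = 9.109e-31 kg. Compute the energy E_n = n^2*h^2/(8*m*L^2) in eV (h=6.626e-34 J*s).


E = n^2 * h^2 / (8 * m * L^2)
= 3^2 * (6.626e-34)^2 / (8 * 9.109e-31 * (7.62e-9)^2)
= 9 * 4.3904e-67 / (8 * 9.109e-31 * 5.8064e-17)
= 9.3384e-21 J
= 0.0583 eV

0.0583


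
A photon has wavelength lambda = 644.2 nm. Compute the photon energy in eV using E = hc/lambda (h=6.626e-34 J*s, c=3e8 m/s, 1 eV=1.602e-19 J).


E = hc / lambda
= (6.626e-34)(3e8) / (644.2e-9)
= 1.9878e-25 / 6.4420e-07
= 3.0857e-19 J
Converting to eV: 3.0857e-19 / 1.602e-19
= 1.9261 eV

1.9261


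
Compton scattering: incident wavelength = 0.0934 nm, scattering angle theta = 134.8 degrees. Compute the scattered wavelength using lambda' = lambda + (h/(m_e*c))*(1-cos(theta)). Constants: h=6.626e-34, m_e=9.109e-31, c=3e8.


Compton wavelength: h/(m_e*c) = 2.4247e-12 m
d_lambda = 2.4247e-12 * (1 - cos(134.8 deg))
= 2.4247e-12 * 1.704634
= 4.1332e-12 m = 0.004133 nm
lambda' = 0.0934 + 0.004133
= 0.097533 nm

0.097533


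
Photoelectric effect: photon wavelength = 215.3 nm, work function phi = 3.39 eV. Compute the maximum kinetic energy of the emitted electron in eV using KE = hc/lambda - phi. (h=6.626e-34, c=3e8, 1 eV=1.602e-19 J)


E_photon = hc / lambda
= (6.626e-34)(3e8) / (215.3e-9)
= 9.2327e-19 J
= 5.7632 eV
KE = E_photon - phi
= 5.7632 - 3.39
= 2.3732 eV

2.3732


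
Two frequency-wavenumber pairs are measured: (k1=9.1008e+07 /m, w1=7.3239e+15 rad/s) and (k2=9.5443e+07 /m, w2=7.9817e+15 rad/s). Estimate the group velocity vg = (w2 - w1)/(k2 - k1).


vg = (w2 - w1) / (k2 - k1)
= (7.9817e+15 - 7.3239e+15) / (9.5443e+07 - 9.1008e+07)
= 6.5780e+14 / 4.4350e+06
= 1.4832e+08 m/s

1.4832e+08


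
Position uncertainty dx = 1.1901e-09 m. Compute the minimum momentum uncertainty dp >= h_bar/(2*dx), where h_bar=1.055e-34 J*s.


dp = h_bar / (2 * dx)
= 1.055e-34 / (2 * 1.1901e-09)
= 1.055e-34 / 2.3802e-09
= 4.4324e-26 kg*m/s

4.4324e-26


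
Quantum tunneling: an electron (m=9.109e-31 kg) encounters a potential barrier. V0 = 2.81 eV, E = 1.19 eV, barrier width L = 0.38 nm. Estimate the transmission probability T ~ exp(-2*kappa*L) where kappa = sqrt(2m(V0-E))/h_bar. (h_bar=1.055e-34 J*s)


V0 - E = 1.62 eV = 2.5952e-19 J
kappa = sqrt(2 * m * (V0-E)) / h_bar
= sqrt(2 * 9.109e-31 * 2.5952e-19) / 1.055e-34
= 6.5176e+09 /m
2*kappa*L = 2 * 6.5176e+09 * 0.38e-9
= 4.9534
T = exp(-4.9534) = 7.059620e-03

7.059620e-03


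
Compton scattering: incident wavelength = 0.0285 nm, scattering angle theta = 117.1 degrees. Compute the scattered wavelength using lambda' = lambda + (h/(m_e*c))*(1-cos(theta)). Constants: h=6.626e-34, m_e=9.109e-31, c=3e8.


Compton wavelength: h/(m_e*c) = 2.4247e-12 m
d_lambda = 2.4247e-12 * (1 - cos(117.1 deg))
= 2.4247e-12 * 1.455545
= 3.5293e-12 m = 0.003529 nm
lambda' = 0.0285 + 0.003529
= 0.032029 nm

0.032029


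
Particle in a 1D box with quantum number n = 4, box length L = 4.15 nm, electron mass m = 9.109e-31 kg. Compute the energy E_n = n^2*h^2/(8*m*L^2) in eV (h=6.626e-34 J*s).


E = n^2 * h^2 / (8 * m * L^2)
= 4^2 * (6.626e-34)^2 / (8 * 9.109e-31 * (4.15e-9)^2)
= 16 * 4.3904e-67 / (8 * 9.109e-31 * 1.7223e-17)
= 5.5971e-20 J
= 0.3494 eV

0.3494


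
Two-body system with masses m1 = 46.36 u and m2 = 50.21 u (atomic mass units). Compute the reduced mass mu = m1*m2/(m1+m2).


mu = m1 * m2 / (m1 + m2)
= 46.36 * 50.21 / (46.36 + 50.21)
= 2327.7356 / 96.57
= 24.1041 u

24.1041


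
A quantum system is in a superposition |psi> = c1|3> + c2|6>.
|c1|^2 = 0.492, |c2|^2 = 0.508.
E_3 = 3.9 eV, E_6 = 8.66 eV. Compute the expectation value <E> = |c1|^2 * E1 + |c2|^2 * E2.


<E> = |c1|^2 * E1 + |c2|^2 * E2
= 0.492 * 3.9 + 0.508 * 8.66
= 1.9188 + 4.3993
= 6.3181 eV

6.3181


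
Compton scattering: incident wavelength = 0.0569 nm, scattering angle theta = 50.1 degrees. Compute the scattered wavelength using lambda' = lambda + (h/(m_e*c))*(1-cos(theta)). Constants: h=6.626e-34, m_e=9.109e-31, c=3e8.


Compton wavelength: h/(m_e*c) = 2.4247e-12 m
d_lambda = 2.4247e-12 * (1 - cos(50.1 deg))
= 2.4247e-12 * 0.35855
= 8.6938e-13 m = 0.000869 nm
lambda' = 0.0569 + 0.000869
= 0.057769 nm

0.057769


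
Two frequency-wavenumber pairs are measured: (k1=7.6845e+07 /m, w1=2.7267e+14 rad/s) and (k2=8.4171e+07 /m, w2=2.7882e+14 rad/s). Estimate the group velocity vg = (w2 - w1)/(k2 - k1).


vg = (w2 - w1) / (k2 - k1)
= (2.7882e+14 - 2.7267e+14) / (8.4171e+07 - 7.6845e+07)
= 6.1500e+12 / 7.3260e+06
= 8.3948e+05 m/s

8.3948e+05


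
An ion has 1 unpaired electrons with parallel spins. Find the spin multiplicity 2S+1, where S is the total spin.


Total spin S = N * (1/2) = 1 * 0.5 = 0.5
Spin multiplicity = 2S + 1
= 2 * 0.5 + 1
= 2

2


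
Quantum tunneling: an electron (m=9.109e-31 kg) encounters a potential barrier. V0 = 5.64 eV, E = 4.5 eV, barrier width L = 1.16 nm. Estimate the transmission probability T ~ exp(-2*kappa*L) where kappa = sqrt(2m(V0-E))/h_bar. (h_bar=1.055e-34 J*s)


V0 - E = 1.14 eV = 1.8263e-19 J
kappa = sqrt(2 * m * (V0-E)) / h_bar
= sqrt(2 * 9.109e-31 * 1.8263e-19) / 1.055e-34
= 5.4674e+09 /m
2*kappa*L = 2 * 5.4674e+09 * 1.16e-9
= 12.6844
T = exp(-12.6844) = 3.099130e-06

3.099130e-06


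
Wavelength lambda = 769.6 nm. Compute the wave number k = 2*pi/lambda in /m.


k = 2 * pi / lambda
= 6.2832 / (769.6e-9)
= 6.2832 / 7.6960e-07
= 8.1642e+06 /m

8.1642e+06


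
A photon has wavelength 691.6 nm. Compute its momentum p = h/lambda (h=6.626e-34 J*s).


p = h / lambda
= 6.626e-34 / (691.6e-9)
= 6.626e-34 / 6.9160e-07
= 9.5807e-28 kg*m/s

9.5807e-28


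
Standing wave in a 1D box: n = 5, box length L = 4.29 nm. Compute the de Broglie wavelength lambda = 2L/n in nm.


lambda = 2L / n
= 2 * 4.29 / 5
= 8.58 / 5
= 1.716 nm

1.716


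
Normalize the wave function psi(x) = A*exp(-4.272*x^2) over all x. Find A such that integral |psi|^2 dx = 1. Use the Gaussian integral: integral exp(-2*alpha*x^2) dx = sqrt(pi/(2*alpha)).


integral |psi|^2 dx = A^2 * sqrt(pi/(2*alpha)) = 1
A^2 = sqrt(2*alpha/pi)
= sqrt(2 * 4.272 / pi)
= 1.649133
A = sqrt(1.649133)
= 1.2842

1.2842


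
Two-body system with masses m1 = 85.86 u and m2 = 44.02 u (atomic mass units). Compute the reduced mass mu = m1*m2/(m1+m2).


mu = m1 * m2 / (m1 + m2)
= 85.86 * 44.02 / (85.86 + 44.02)
= 3779.5572 / 129.88
= 29.1004 u

29.1004


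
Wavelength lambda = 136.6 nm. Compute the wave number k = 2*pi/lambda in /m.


k = 2 * pi / lambda
= 6.2832 / (136.6e-9)
= 6.2832 / 1.3660e-07
= 4.5997e+07 /m

4.5997e+07


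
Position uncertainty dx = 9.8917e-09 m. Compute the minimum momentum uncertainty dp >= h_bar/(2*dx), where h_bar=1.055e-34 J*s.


dp = h_bar / (2 * dx)
= 1.055e-34 / (2 * 9.8917e-09)
= 1.055e-34 / 1.9783e-08
= 5.3328e-27 kg*m/s

5.3328e-27


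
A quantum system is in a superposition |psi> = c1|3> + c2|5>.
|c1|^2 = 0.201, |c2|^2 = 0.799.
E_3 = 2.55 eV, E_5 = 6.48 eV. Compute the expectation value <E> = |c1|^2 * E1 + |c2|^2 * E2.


<E> = |c1|^2 * E1 + |c2|^2 * E2
= 0.201 * 2.55 + 0.799 * 6.48
= 0.5125 + 5.1775
= 5.6901 eV

5.6901


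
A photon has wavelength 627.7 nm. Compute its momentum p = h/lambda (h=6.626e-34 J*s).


p = h / lambda
= 6.626e-34 / (627.7e-9)
= 6.626e-34 / 6.2770e-07
= 1.0556e-27 kg*m/s

1.0556e-27


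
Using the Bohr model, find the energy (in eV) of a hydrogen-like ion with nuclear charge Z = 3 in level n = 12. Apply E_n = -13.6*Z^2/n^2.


E_n = -13.6 * Z^2 / n^2
= -13.6 * 3^2 / 12^2
= -13.6 * 9 / 144
= -0.85 eV

-0.85


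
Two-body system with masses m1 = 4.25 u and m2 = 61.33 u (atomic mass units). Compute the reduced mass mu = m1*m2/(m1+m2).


mu = m1 * m2 / (m1 + m2)
= 4.25 * 61.33 / (4.25 + 61.33)
= 260.6525 / 65.58
= 3.9746 u

3.9746


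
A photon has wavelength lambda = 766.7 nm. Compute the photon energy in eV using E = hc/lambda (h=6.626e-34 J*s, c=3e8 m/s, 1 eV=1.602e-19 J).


E = hc / lambda
= (6.626e-34)(3e8) / (766.7e-9)
= 1.9878e-25 / 7.6670e-07
= 2.5927e-19 J
Converting to eV: 2.5927e-19 / 1.602e-19
= 1.6184 eV

1.6184


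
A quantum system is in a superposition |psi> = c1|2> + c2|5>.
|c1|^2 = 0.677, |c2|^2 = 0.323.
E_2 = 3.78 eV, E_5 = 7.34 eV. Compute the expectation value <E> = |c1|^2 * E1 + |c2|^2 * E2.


<E> = |c1|^2 * E1 + |c2|^2 * E2
= 0.677 * 3.78 + 0.323 * 7.34
= 2.5591 + 2.3708
= 4.9299 eV

4.9299


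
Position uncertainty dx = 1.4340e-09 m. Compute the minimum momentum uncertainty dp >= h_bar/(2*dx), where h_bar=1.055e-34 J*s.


dp = h_bar / (2 * dx)
= 1.055e-34 / (2 * 1.4340e-09)
= 1.055e-34 / 2.8680e-09
= 3.6785e-26 kg*m/s

3.6785e-26


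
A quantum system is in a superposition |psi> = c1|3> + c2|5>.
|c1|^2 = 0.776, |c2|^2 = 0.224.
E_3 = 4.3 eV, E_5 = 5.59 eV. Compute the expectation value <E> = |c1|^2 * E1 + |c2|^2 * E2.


<E> = |c1|^2 * E1 + |c2|^2 * E2
= 0.776 * 4.3 + 0.224 * 5.59
= 3.3368 + 1.2522
= 4.589 eV

4.589


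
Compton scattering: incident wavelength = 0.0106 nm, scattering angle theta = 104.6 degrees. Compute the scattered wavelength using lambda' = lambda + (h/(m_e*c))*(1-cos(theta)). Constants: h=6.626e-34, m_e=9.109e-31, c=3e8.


Compton wavelength: h/(m_e*c) = 2.4247e-12 m
d_lambda = 2.4247e-12 * (1 - cos(104.6 deg))
= 2.4247e-12 * 1.252069
= 3.0359e-12 m = 0.003036 nm
lambda' = 0.0106 + 0.003036
= 0.013636 nm

0.013636


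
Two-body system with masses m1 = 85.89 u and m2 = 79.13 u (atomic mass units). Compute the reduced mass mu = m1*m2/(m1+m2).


mu = m1 * m2 / (m1 + m2)
= 85.89 * 79.13 / (85.89 + 79.13)
= 6796.4757 / 165.02
= 41.1858 u

41.1858


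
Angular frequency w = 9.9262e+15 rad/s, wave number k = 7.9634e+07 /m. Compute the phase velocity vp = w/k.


vp = w / k
= 9.9262e+15 / 7.9634e+07
= 1.2465e+08 m/s

1.2465e+08


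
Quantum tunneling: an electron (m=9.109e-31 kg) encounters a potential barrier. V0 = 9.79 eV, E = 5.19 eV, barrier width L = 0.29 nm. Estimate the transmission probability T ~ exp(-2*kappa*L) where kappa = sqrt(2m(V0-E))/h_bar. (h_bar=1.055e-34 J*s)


V0 - E = 4.6 eV = 7.3692e-19 J
kappa = sqrt(2 * m * (V0-E)) / h_bar
= sqrt(2 * 9.109e-31 * 7.3692e-19) / 1.055e-34
= 1.0983e+10 /m
2*kappa*L = 2 * 1.0983e+10 * 0.29e-9
= 6.37
T = exp(-6.37) = 1.712244e-03

1.712244e-03


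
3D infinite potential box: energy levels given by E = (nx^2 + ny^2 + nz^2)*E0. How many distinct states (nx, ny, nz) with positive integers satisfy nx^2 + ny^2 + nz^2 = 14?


Enumerate all (nx, ny, nz) with nx^2 + ny^2 + nz^2 = 14:
(1,2,3)
(1,3,2)
(2,1,3)
(2,3,1)
(3,1,2)
(3,2,1)
Total degeneracy = 6

6


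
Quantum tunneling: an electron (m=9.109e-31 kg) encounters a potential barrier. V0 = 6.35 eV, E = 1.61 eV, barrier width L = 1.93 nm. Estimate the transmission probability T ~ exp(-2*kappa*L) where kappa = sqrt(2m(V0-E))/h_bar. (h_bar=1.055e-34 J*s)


V0 - E = 4.74 eV = 7.5935e-19 J
kappa = sqrt(2 * m * (V0-E)) / h_bar
= sqrt(2 * 9.109e-31 * 7.5935e-19) / 1.055e-34
= 1.1149e+10 /m
2*kappa*L = 2 * 1.1149e+10 * 1.93e-9
= 43.0334
T = exp(-43.0334) = 2.045660e-19

2.045660e-19


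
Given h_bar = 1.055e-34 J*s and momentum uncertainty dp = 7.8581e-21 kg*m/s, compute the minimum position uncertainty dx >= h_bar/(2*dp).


dx = h_bar / (2 * dp)
= 1.055e-34 / (2 * 7.8581e-21)
= 1.055e-34 / 1.5716e-20
= 6.7128e-15 m

6.7128e-15


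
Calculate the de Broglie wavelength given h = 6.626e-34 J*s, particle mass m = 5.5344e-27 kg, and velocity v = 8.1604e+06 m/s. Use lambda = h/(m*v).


lambda = h / (m * v)
= 6.626e-34 / (5.5344e-27 * 8.1604e+06)
= 6.626e-34 / 4.5163e-20
= 1.4671e-14 m

1.4671e-14


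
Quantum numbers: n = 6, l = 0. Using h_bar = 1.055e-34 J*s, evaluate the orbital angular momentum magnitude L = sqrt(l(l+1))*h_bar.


L = sqrt(l*(l+1)) * h_bar
= sqrt(0 * 1) * 1.055e-34
= sqrt(0) * 1.055e-34
= 0.0 * 1.055e-34
= 0.0000e+00 J*s

0.0000e+00


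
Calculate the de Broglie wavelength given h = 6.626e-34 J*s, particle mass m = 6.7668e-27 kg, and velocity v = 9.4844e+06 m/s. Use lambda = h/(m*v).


lambda = h / (m * v)
= 6.626e-34 / (6.7668e-27 * 9.4844e+06)
= 6.626e-34 / 6.4179e-20
= 1.0324e-14 m

1.0324e-14


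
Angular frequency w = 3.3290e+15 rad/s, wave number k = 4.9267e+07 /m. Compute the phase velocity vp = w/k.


vp = w / k
= 3.3290e+15 / 4.9267e+07
= 6.7571e+07 m/s

6.7571e+07


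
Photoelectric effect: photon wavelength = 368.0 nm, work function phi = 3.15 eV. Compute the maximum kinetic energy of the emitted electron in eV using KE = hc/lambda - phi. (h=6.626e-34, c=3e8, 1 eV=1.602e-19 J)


E_photon = hc / lambda
= (6.626e-34)(3e8) / (368.0e-9)
= 5.4016e-19 J
= 3.3718 eV
KE = E_photon - phi
= 3.3718 - 3.15
= 0.2218 eV

0.2218


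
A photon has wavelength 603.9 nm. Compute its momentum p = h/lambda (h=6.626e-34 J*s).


p = h / lambda
= 6.626e-34 / (603.9e-9)
= 6.626e-34 / 6.0390e-07
= 1.0972e-27 kg*m/s

1.0972e-27


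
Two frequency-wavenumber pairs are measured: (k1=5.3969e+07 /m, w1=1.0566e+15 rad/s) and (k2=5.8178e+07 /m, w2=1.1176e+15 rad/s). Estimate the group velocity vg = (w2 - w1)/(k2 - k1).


vg = (w2 - w1) / (k2 - k1)
= (1.1176e+15 - 1.0566e+15) / (5.8178e+07 - 5.3969e+07)
= 6.1000e+13 / 4.2090e+06
= 1.4493e+07 m/s

1.4493e+07


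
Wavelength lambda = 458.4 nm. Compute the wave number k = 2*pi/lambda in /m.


k = 2 * pi / lambda
= 6.2832 / (458.4e-9)
= 6.2832 / 4.5840e-07
= 1.3707e+07 /m

1.3707e+07


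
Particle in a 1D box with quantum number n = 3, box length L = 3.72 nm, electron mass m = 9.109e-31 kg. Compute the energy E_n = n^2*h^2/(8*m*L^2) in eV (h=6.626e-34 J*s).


E = n^2 * h^2 / (8 * m * L^2)
= 3^2 * (6.626e-34)^2 / (8 * 9.109e-31 * (3.72e-9)^2)
= 9 * 4.3904e-67 / (8 * 9.109e-31 * 1.3838e-17)
= 3.9183e-20 J
= 0.2446 eV

0.2446


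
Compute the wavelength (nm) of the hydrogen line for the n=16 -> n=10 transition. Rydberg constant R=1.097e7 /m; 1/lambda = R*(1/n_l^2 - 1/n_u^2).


1/lambda = R * (1/n_l^2 - 1/n_u^2)
= 1.097e7 * (1/10^2 - 1/16^2)
= 1.097e7 * (0.01 - 0.003906)
= 1.097e7 * 0.006094
= 6.6848e+04 /m
lambda = 1 / 6.6848e+04 = 14959.2128 nm

14959.2128


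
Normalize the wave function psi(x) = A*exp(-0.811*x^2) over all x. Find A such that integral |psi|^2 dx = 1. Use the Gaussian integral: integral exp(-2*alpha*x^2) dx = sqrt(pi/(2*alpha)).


integral |psi|^2 dx = A^2 * sqrt(pi/(2*alpha)) = 1
A^2 = sqrt(2*alpha/pi)
= sqrt(2 * 0.811 / pi)
= 0.718539
A = sqrt(0.718539)
= 0.8477

0.8477


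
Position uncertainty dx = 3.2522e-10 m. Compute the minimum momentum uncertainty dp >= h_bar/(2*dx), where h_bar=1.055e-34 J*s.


dp = h_bar / (2 * dx)
= 1.055e-34 / (2 * 3.2522e-10)
= 1.055e-34 / 6.5044e-10
= 1.6220e-25 kg*m/s

1.6220e-25


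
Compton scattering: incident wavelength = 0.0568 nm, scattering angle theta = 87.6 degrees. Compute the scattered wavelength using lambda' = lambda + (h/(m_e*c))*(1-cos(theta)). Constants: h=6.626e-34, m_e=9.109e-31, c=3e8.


Compton wavelength: h/(m_e*c) = 2.4247e-12 m
d_lambda = 2.4247e-12 * (1 - cos(87.6 deg))
= 2.4247e-12 * 0.958124
= 2.3232e-12 m = 0.002323 nm
lambda' = 0.0568 + 0.002323
= 0.059123 nm

0.059123


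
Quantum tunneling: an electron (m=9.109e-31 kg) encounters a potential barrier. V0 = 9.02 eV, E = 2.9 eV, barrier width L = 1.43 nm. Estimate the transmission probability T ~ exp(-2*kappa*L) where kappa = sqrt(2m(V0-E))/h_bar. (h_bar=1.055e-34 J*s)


V0 - E = 6.12 eV = 9.8042e-19 J
kappa = sqrt(2 * m * (V0-E)) / h_bar
= sqrt(2 * 9.109e-31 * 9.8042e-19) / 1.055e-34
= 1.2668e+10 /m
2*kappa*L = 2 * 1.2668e+10 * 1.43e-9
= 36.2302
T = exp(-36.2302) = 1.842546e-16

1.842546e-16


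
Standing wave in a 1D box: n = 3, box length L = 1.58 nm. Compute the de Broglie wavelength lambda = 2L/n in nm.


lambda = 2L / n
= 2 * 1.58 / 3
= 3.16 / 3
= 1.0533 nm

1.0533


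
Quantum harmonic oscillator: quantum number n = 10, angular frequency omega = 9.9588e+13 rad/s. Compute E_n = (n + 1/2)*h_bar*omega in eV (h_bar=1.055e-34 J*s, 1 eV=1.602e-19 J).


E = (n + 1/2) * h_bar * omega
= (10 + 0.5) * 1.055e-34 * 9.9588e+13
= 10.5 * 1.0507e-20
= 1.1032e-19 J
= 0.6886 eV

0.6886


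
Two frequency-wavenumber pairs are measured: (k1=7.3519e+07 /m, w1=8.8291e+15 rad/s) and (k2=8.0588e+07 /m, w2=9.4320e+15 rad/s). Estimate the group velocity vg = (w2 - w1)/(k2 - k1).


vg = (w2 - w1) / (k2 - k1)
= (9.4320e+15 - 8.8291e+15) / (8.0588e+07 - 7.3519e+07)
= 6.0290e+14 / 7.0690e+06
= 8.5288e+07 m/s

8.5288e+07


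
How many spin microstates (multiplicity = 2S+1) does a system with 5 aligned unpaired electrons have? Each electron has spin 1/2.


Total spin S = N * (1/2) = 5 * 0.5 = 2.5
Spin multiplicity = 2S + 1
= 2 * 2.5 + 1
= 6

6


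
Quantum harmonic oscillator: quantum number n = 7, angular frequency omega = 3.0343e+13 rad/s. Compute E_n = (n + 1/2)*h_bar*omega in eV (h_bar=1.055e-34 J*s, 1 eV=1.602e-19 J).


E = (n + 1/2) * h_bar * omega
= (7 + 0.5) * 1.055e-34 * 3.0343e+13
= 7.5 * 3.2012e-21
= 2.4009e-20 J
= 0.1499 eV

0.1499


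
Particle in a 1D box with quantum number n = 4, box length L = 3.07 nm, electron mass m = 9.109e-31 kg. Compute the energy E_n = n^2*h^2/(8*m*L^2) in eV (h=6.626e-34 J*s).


E = n^2 * h^2 / (8 * m * L^2)
= 4^2 * (6.626e-34)^2 / (8 * 9.109e-31 * (3.07e-9)^2)
= 16 * 4.3904e-67 / (8 * 9.109e-31 * 9.4249e-18)
= 1.0228e-19 J
= 0.6384 eV

0.6384


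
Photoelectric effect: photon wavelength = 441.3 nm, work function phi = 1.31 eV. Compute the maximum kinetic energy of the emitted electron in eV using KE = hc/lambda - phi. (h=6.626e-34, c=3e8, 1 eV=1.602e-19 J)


E_photon = hc / lambda
= (6.626e-34)(3e8) / (441.3e-9)
= 4.5044e-19 J
= 2.8117 eV
KE = E_photon - phi
= 2.8117 - 1.31
= 1.5017 eV

1.5017


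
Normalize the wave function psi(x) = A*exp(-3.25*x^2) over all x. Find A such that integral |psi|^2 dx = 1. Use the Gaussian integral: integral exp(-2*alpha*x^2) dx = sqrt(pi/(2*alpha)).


integral |psi|^2 dx = A^2 * sqrt(pi/(2*alpha)) = 1
A^2 = sqrt(2*alpha/pi)
= sqrt(2 * 3.25 / pi)
= 1.438407
A = sqrt(1.438407)
= 1.1993

1.1993


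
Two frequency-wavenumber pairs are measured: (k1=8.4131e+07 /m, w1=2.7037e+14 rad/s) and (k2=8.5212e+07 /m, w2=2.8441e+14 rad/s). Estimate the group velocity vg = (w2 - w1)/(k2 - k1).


vg = (w2 - w1) / (k2 - k1)
= (2.8441e+14 - 2.7037e+14) / (8.5212e+07 - 8.4131e+07)
= 1.4040e+13 / 1.0810e+06
= 1.2988e+07 m/s

1.2988e+07


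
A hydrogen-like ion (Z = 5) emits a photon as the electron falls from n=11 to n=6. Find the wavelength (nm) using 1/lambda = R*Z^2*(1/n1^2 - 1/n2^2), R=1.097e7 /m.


1/lambda = R * Z^2 * (1/n1^2 - 1/n2^2)
= 1.097e7 * 5^2 * (1/6^2 - 1/11^2)
= 1.097e7 * 25 * (0.027778 - 0.008264)
= 5.3515e+06 /m
lambda = 1 / 5.3515e+06
= 186.8626 nm

186.8626


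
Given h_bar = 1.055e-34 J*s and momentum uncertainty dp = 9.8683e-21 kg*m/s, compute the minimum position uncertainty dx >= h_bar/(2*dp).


dx = h_bar / (2 * dp)
= 1.055e-34 / (2 * 9.8683e-21)
= 1.055e-34 / 1.9737e-20
= 5.3454e-15 m

5.3454e-15


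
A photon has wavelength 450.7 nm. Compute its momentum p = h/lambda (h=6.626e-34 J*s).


p = h / lambda
= 6.626e-34 / (450.7e-9)
= 6.626e-34 / 4.5070e-07
= 1.4702e-27 kg*m/s

1.4702e-27


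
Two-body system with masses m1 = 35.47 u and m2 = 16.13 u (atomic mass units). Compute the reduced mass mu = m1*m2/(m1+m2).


mu = m1 * m2 / (m1 + m2)
= 35.47 * 16.13 / (35.47 + 16.13)
= 572.1311 / 51.6
= 11.0878 u

11.0878


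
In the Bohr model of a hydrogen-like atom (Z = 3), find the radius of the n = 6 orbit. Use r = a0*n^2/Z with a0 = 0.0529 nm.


r = a0 * n^2 / Z
= 0.0529 * 6^2 / 3
= 0.0529 * 36 / 3
= 0.6348 nm

0.6348


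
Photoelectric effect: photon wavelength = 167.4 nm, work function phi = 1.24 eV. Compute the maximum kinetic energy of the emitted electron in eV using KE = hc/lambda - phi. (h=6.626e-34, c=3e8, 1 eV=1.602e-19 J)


E_photon = hc / lambda
= (6.626e-34)(3e8) / (167.4e-9)
= 1.1875e-18 J
= 7.4123 eV
KE = E_photon - phi
= 7.4123 - 1.24
= 6.1723 eV

6.1723


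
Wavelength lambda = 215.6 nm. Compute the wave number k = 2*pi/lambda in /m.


k = 2 * pi / lambda
= 6.2832 / (215.6e-9)
= 6.2832 / 2.1560e-07
= 2.9143e+07 /m

2.9143e+07


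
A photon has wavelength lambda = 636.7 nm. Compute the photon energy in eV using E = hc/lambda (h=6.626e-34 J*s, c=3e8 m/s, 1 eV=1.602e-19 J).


E = hc / lambda
= (6.626e-34)(3e8) / (636.7e-9)
= 1.9878e-25 / 6.3670e-07
= 3.1220e-19 J
Converting to eV: 3.1220e-19 / 1.602e-19
= 1.9488 eV

1.9488


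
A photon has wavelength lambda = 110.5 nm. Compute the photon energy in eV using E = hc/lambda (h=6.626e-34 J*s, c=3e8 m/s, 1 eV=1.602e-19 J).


E = hc / lambda
= (6.626e-34)(3e8) / (110.5e-9)
= 1.9878e-25 / 1.1050e-07
= 1.7989e-18 J
Converting to eV: 1.7989e-18 / 1.602e-19
= 11.2292 eV

11.2292


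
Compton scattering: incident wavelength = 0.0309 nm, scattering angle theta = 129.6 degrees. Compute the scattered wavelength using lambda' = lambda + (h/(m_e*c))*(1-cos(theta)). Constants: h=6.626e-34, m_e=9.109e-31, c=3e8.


Compton wavelength: h/(m_e*c) = 2.4247e-12 m
d_lambda = 2.4247e-12 * (1 - cos(129.6 deg))
= 2.4247e-12 * 1.637424
= 3.9703e-12 m = 0.00397 nm
lambda' = 0.0309 + 0.00397
= 0.03487 nm

0.03487


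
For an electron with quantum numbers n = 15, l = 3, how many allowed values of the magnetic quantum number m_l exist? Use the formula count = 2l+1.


m_l ranges from -l to +l in integer steps
So m_l goes from -3 to +3
Count = 2l + 1 = 2*3 + 1
= 7

7


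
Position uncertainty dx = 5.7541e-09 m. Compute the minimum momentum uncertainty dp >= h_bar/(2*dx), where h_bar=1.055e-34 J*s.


dp = h_bar / (2 * dx)
= 1.055e-34 / (2 * 5.7541e-09)
= 1.055e-34 / 1.1508e-08
= 9.1674e-27 kg*m/s

9.1674e-27


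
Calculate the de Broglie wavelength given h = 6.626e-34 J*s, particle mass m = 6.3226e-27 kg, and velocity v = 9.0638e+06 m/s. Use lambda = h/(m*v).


lambda = h / (m * v)
= 6.626e-34 / (6.3226e-27 * 9.0638e+06)
= 6.626e-34 / 5.7307e-20
= 1.1562e-14 m

1.1562e-14


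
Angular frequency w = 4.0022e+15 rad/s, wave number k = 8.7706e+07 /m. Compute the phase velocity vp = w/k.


vp = w / k
= 4.0022e+15 / 8.7706e+07
= 4.5632e+07 m/s

4.5632e+07


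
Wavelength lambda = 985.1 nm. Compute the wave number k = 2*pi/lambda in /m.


k = 2 * pi / lambda
= 6.2832 / (985.1e-9)
= 6.2832 / 9.8510e-07
= 6.3782e+06 /m

6.3782e+06


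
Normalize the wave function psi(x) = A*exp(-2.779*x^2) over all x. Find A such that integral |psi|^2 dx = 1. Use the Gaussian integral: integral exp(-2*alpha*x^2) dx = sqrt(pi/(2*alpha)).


integral |psi|^2 dx = A^2 * sqrt(pi/(2*alpha)) = 1
A^2 = sqrt(2*alpha/pi)
= sqrt(2 * 2.779 / pi)
= 1.3301
A = sqrt(1.3301)
= 1.1533

1.1533


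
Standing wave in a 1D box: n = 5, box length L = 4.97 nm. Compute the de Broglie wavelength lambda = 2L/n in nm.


lambda = 2L / n
= 2 * 4.97 / 5
= 9.94 / 5
= 1.988 nm

1.988


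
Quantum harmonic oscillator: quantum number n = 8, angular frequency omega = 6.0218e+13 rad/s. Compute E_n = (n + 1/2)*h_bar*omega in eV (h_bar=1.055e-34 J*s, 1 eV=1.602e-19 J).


E = (n + 1/2) * h_bar * omega
= (8 + 0.5) * 1.055e-34 * 6.0218e+13
= 8.5 * 6.3530e-21
= 5.4000e-20 J
= 0.3371 eV

0.3371


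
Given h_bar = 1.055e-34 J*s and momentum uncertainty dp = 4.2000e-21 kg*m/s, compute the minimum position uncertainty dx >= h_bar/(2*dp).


dx = h_bar / (2 * dp)
= 1.055e-34 / (2 * 4.2000e-21)
= 1.055e-34 / 8.4000e-21
= 1.2560e-14 m

1.2560e-14


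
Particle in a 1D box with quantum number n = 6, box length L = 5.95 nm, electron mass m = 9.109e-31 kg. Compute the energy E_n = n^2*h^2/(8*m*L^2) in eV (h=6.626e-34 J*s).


E = n^2 * h^2 / (8 * m * L^2)
= 6^2 * (6.626e-34)^2 / (8 * 9.109e-31 * (5.95e-9)^2)
= 36 * 4.3904e-67 / (8 * 9.109e-31 * 3.5403e-17)
= 6.1265e-20 J
= 0.3824 eV

0.3824


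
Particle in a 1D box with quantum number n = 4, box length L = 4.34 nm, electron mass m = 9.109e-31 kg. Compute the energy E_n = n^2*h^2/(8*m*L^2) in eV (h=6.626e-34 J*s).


E = n^2 * h^2 / (8 * m * L^2)
= 4^2 * (6.626e-34)^2 / (8 * 9.109e-31 * (4.34e-9)^2)
= 16 * 4.3904e-67 / (8 * 9.109e-31 * 1.8836e-17)
= 5.1178e-20 J
= 0.3195 eV

0.3195


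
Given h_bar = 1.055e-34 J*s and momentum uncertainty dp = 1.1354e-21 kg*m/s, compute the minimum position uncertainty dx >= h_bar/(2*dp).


dx = h_bar / (2 * dp)
= 1.055e-34 / (2 * 1.1354e-21)
= 1.055e-34 / 2.2708e-21
= 4.6459e-14 m

4.6459e-14


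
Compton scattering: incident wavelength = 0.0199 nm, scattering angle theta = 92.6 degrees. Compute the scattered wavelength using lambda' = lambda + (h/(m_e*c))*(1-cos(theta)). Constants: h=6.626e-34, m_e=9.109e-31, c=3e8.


Compton wavelength: h/(m_e*c) = 2.4247e-12 m
d_lambda = 2.4247e-12 * (1 - cos(92.6 deg))
= 2.4247e-12 * 1.045363
= 2.5347e-12 m = 0.002535 nm
lambda' = 0.0199 + 0.002535
= 0.022435 nm

0.022435


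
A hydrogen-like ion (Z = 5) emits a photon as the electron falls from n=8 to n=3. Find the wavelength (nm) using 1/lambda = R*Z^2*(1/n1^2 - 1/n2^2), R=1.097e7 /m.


1/lambda = R * Z^2 * (1/n1^2 - 1/n2^2)
= 1.097e7 * 5^2 * (1/3^2 - 1/8^2)
= 1.097e7 * 25 * (0.111111 - 0.015625)
= 2.6187e+07 /m
lambda = 1 / 2.6187e+07
= 38.1868 nm

38.1868


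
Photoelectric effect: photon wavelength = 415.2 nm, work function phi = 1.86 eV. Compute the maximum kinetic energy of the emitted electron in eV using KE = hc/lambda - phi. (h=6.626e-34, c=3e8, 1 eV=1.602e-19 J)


E_photon = hc / lambda
= (6.626e-34)(3e8) / (415.2e-9)
= 4.7876e-19 J
= 2.9885 eV
KE = E_photon - phi
= 2.9885 - 1.86
= 1.1285 eV

1.1285


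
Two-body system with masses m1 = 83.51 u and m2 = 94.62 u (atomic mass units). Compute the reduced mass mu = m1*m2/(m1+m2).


mu = m1 * m2 / (m1 + m2)
= 83.51 * 94.62 / (83.51 + 94.62)
= 7901.7162 / 178.13
= 44.3593 u

44.3593


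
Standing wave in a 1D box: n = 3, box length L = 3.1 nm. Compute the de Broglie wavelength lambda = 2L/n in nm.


lambda = 2L / n
= 2 * 3.1 / 3
= 6.2 / 3
= 2.0667 nm

2.0667


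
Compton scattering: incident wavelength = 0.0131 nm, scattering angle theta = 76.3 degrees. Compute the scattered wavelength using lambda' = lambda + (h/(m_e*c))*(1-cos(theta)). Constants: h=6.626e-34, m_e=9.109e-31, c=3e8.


Compton wavelength: h/(m_e*c) = 2.4247e-12 m
d_lambda = 2.4247e-12 * (1 - cos(76.3 deg))
= 2.4247e-12 * 0.763162
= 1.8504e-12 m = 0.00185 nm
lambda' = 0.0131 + 0.00185
= 0.01495 nm

0.01495


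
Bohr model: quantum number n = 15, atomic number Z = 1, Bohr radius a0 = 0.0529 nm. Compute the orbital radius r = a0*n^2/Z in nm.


r = a0 * n^2 / Z
= 0.0529 * 15^2 / 1
= 0.0529 * 225 / 1
= 11.9025 nm

11.9025


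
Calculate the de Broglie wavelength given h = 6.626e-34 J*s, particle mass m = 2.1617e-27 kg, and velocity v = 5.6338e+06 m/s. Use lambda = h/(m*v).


lambda = h / (m * v)
= 6.626e-34 / (2.1617e-27 * 5.6338e+06)
= 6.626e-34 / 1.2179e-20
= 5.4407e-14 m

5.4407e-14


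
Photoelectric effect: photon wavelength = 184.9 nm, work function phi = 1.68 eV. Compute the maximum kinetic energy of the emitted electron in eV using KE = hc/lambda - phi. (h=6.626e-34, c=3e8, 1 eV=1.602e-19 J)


E_photon = hc / lambda
= (6.626e-34)(3e8) / (184.9e-9)
= 1.0751e-18 J
= 6.7108 eV
KE = E_photon - phi
= 6.7108 - 1.68
= 5.0308 eV

5.0308


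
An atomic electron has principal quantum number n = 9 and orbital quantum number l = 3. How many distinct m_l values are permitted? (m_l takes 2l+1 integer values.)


m_l ranges from -l to +l in integer steps
So m_l goes from -3 to +3
Count = 2l + 1 = 2*3 + 1
= 7

7


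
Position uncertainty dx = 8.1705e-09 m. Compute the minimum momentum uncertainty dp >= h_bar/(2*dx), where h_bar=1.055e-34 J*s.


dp = h_bar / (2 * dx)
= 1.055e-34 / (2 * 8.1705e-09)
= 1.055e-34 / 1.6341e-08
= 6.4562e-27 kg*m/s

6.4562e-27


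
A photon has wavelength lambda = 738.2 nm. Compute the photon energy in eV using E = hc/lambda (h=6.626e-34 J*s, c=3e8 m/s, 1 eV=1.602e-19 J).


E = hc / lambda
= (6.626e-34)(3e8) / (738.2e-9)
= 1.9878e-25 / 7.3820e-07
= 2.6928e-19 J
Converting to eV: 2.6928e-19 / 1.602e-19
= 1.6809 eV

1.6809


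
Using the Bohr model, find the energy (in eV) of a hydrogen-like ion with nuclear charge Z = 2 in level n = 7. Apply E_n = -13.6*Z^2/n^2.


E_n = -13.6 * Z^2 / n^2
= -13.6 * 2^2 / 7^2
= -13.6 * 4 / 49
= -1.1102 eV

-1.1102


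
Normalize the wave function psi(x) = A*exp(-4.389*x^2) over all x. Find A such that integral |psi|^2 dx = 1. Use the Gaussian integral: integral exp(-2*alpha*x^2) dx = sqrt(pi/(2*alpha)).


integral |psi|^2 dx = A^2 * sqrt(pi/(2*alpha)) = 1
A^2 = sqrt(2*alpha/pi)
= sqrt(2 * 4.389 / pi)
= 1.671563
A = sqrt(1.671563)
= 1.2929

1.2929


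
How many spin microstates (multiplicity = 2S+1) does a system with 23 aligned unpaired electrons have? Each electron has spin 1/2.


Total spin S = N * (1/2) = 23 * 0.5 = 11.5
Spin multiplicity = 2S + 1
= 2 * 11.5 + 1
= 24

24


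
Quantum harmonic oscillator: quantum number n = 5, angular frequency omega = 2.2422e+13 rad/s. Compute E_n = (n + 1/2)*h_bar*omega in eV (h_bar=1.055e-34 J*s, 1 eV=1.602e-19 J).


E = (n + 1/2) * h_bar * omega
= (5 + 0.5) * 1.055e-34 * 2.2422e+13
= 5.5 * 2.3655e-21
= 1.3010e-20 J
= 0.0812 eV

0.0812


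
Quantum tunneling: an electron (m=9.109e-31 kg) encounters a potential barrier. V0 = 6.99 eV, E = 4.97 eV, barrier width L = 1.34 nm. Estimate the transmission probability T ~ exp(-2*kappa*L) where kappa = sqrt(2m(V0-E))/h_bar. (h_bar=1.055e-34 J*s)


V0 - E = 2.02 eV = 3.2360e-19 J
kappa = sqrt(2 * m * (V0-E)) / h_bar
= sqrt(2 * 9.109e-31 * 3.2360e-19) / 1.055e-34
= 7.2779e+09 /m
2*kappa*L = 2 * 7.2779e+09 * 1.34e-9
= 19.5047
T = exp(-19.5047) = 3.382280e-09

3.382280e-09
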